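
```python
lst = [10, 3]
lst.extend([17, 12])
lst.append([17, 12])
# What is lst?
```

After line 1: lst = [10, 3]
After line 2 (extend unpacks [17, 12]): lst = [10, 3, 17, 12]
After line 3 (append adds [17, 12] as single element): lst = [10, 3, 17, 12, [17, 12]]

[10, 3, 17, 12, [17, 12]]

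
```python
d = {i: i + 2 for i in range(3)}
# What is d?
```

{0: 2, 1: 3, 2: 4}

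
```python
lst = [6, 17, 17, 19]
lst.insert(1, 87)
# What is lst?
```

[6, 87, 17, 17, 19]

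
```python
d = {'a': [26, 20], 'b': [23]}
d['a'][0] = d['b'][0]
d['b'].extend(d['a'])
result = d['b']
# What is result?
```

After line 1: d = {'a': [26, 20], 'b': [23]}
After line 2 (a[0] = b[0] = 23): d = {'a': [23, 20], 'b': [23]}
After line 3 (b.extend(a) appends [23, 20]): d = {'a': [23, 20], 'b': [23, 23, 20]}
After line 4: result = d['b'] = [23, 23, 20]

[23, 23, 20]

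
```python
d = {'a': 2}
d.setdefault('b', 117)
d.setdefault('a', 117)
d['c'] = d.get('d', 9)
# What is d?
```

After line 1: d = {'a': 2}
After line 2 (setdefault adds 'b'=117): d = {'a': 2, 'b': 117}
After line 3 (setdefault 'a' no-op, already exists): d = {'a': 2, 'b': 117}
After line 4 (get('d', 9) returns default since 'd' not in d): d = {'a': 2, 'b': 117, 'c': 9}

{'a': 2, 'b': 117, 'c': 9}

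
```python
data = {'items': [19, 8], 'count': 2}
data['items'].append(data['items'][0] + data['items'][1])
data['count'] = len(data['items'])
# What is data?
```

After line 1: data = {'items': [19, 8], 'count': 2}
After line 2 (append 19 + 8 = 27): data = {'items': [19, 8, 27], 'count': 2}
After line 3 (count = len(items) = 3): data = {'items': [19, 8, 27], 'count': 3}

{'items': [19, 8, 27], 'count': 3}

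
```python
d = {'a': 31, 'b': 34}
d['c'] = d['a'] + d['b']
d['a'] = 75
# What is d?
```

After line 1: d = {'a': 31, 'b': 34}
After line 2 (d['c'] = 31 + 34): d = {'a': 31, 'b': 34, 'c': 65}
After line 3: d = {'a': 75, 'b': 34, 'c': 65}

{'a': 75, 'b': 34, 'c': 65}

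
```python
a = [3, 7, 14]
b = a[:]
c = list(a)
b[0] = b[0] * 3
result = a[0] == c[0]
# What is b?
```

After line 1: a = [3, 7, 14]
After line 2 (b = a[:], copy): a = [3, 7, 14], b = [3, 7, 14]
After line 3 (c = list(a) is a copy, new object): c = [3, 7, 14]
After line 4 (b[0] = 3 * 3 = 9; only b mutates (copy)): a = [3, 7, 14], b = [9, 7, 14], c = [3, 7, 14]
After line 5 (a[0] = 3, c[0] = 3; result = True)

[9, 7, 14]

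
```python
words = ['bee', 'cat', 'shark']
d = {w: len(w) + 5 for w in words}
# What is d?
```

{'bee': 8, 'cat': 8, 'shark': 10}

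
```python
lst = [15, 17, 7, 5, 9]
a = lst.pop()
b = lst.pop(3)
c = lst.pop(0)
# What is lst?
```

After line 1: lst = [15, 17, 7, 5, 9]
After line 2 (pop() -> a = 9): lst = [15, 17, 7, 5]
After line 3 (pop(3) -> b = 5): lst = [15, 17, 7]
After line 4 (pop(0) -> c = 15): lst = [17, 7]

[17, 7]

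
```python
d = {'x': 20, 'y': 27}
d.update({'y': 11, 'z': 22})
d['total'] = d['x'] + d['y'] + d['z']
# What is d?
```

After line 1: d = {'x': 20, 'y': 27}
After line 2 (y overwritten, z added): d = {'x': 20, 'y': 11, 'z': 22}
After line 3 (total = 20 + 11 + 22 = 53): d = {'x': 20, 'y': 11, 'z': 22, 'total': 53}

{'x': 20, 'y': 11, 'z': 22, 'total': 53}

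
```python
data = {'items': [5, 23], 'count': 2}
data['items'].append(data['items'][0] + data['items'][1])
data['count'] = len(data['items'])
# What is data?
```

After line 1: data = {'items': [5, 23], 'count': 2}
After line 2 (append 5 + 23 = 28): data = {'items': [5, 23, 28], 'count': 2}
After line 3 (count = len(items) = 3): data = {'items': [5, 23, 28], 'count': 3}

{'items': [5, 23, 28], 'count': 3}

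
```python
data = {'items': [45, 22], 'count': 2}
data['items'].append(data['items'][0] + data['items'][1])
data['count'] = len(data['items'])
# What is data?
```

After line 1: data = {'items': [45, 22], 'count': 2}
After line 2 (append 45 + 22 = 67): data = {'items': [45, 22, 67], 'count': 2}
After line 3 (count = len(items) = 3): data = {'items': [45, 22, 67], 'count': 3}

{'items': [45, 22, 67], 'count': 3}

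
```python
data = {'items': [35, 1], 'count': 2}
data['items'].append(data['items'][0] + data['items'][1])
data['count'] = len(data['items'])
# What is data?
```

After line 1: data = {'items': [35, 1], 'count': 2}
After line 2 (append 35 + 1 = 36): data = {'items': [35, 1, 36], 'count': 2}
After line 3 (count = len(items) = 3): data = {'items': [35, 1, 36], 'count': 3}

{'items': [35, 1, 36], 'count': 3}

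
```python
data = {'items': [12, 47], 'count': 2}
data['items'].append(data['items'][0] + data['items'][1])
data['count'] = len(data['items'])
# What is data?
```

After line 1: data = {'items': [12, 47], 'count': 2}
After line 2 (append 12 + 47 = 59): data = {'items': [12, 47, 59], 'count': 2}
After line 3 (count = len(items) = 3): data = {'items': [12, 47, 59], 'count': 3}

{'items': [12, 47, 59], 'count': 3}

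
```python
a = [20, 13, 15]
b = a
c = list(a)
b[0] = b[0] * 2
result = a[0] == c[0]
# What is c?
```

After line 1: a = [20, 13, 15]
After line 2 (b = a, alias): a = [20, 13, 15], b = [20, 13, 15]
After line 3 (c = list(a) is a copy, new object): c = [20, 13, 15]
After line 4 (b[0] = 20 * 2 = 40; mutates shared a/b): a = b = [40, 13, 15], c = [20, 13, 15]
After line 5 (a[0] = 40, c[0] = 20; result = False)

[20, 13, 15]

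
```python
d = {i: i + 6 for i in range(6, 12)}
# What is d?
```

{6: 12, 7: 13, 8: 14, 9: 15, 10: 16, 11: 17}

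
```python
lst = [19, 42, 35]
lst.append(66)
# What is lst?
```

[19, 42, 35, 66]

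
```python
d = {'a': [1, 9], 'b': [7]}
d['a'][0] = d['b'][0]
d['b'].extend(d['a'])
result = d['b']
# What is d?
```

After line 1: d = {'a': [1, 9], 'b': [7]}
After line 2 (a[0] = b[0] = 7): d = {'a': [7, 9], 'b': [7]}
After line 3 (b.extend(a) appends [7, 9]): d = {'a': [7, 9], 'b': [7, 7, 9]}
After line 4: result = d['b'] = [7, 7, 9]

{'a': [7, 9], 'b': [7, 7, 9]}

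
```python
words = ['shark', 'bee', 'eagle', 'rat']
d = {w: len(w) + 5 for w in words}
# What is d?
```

{'shark': 10, 'bee': 8, 'eagle': 10, 'rat': 8}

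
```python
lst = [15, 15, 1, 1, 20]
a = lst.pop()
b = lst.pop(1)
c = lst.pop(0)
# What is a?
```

After line 1: lst = [15, 15, 1, 1, 20]
After line 2 (pop() -> a = 20): lst = [15, 15, 1, 1]
After line 3 (pop(1) -> b = 15): lst = [15, 1, 1]
After line 4 (pop(0) -> c = 15): lst = [1, 1]

20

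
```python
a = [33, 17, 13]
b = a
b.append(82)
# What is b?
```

After line 1: a = [33, 17, 13]
After line 2 (b = a is an alias, same object): a = [33, 17, 13], b = [33, 17, 13]
After line 3 (b.append mutates the shared list): a = [33, 17, 13, 82], b = [33, 17, 13, 82]

[33, 17, 13, 82]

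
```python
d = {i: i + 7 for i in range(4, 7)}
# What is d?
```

{4: 11, 5: 12, 6: 13}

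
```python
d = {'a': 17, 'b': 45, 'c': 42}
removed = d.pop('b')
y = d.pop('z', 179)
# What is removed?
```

After line 1: d = {'a': 17, 'b': 45, 'c': 42}
After line 2 (pop 'b' returns 45): d = {'a': 17, 'c': 42}, removed = 45
After line 3 (pop 'z' missing, returns default 179): d = {'a': 17, 'c': 42}, y = 179

45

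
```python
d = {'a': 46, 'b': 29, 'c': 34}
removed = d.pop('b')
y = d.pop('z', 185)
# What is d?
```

After line 1: d = {'a': 46, 'b': 29, 'c': 34}
After line 2 (pop 'b' returns 29): d = {'a': 46, 'c': 34}, removed = 29
After line 3 (pop 'z' missing, returns default 185): d = {'a': 46, 'c': 34}, y = 185

{'a': 46, 'c': 34}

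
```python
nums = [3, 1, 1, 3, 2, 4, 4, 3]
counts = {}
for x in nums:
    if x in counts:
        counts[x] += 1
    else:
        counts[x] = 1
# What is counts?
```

Initial: counts = {}, nums = [3, 1, 1, 3, 2, 4, 4, 3]
See 3: counts = {3: 1}
See 1: counts = {3: 1, 1: 1}
See 1: counts = {3: 1, 1: 2}
See 3: counts = {3: 2, 1: 2}
See 2: counts = {3: 2, 1: 2, 2: 1}
See 4: counts = {3: 2, 1: 2, 2: 1, 4: 1}
See 4: counts = {3: 2, 1: 2, 2: 1, 4: 2}
See 3: counts = {3: 3, 1: 2, 2: 1, 4: 2}

{3: 3, 1: 2, 2: 1, 4: 2}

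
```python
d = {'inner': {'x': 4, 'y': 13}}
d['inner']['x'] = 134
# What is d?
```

After line 1: d = {'inner': {'x': 4, 'y': 13}}
After line 2 (inner x overwritten): d = {'inner': {'x': 134, 'y': 13}}

{'inner': {'x': 134, 'y': 13}}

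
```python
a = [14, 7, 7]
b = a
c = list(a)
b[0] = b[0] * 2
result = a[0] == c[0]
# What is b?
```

After line 1: a = [14, 7, 7]
After line 2 (b = a, alias): a = [14, 7, 7], b = [14, 7, 7]
After line 3 (c = list(a) is a copy, new object): c = [14, 7, 7]
After line 4 (b[0] = 14 * 2 = 28; mutates shared a/b): a = b = [28, 7, 7], c = [14, 7, 7]
After line 5 (a[0] = 28, c[0] = 14; result = False)

[28, 7, 7]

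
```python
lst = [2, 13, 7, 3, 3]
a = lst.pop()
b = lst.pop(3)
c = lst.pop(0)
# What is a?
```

After line 1: lst = [2, 13, 7, 3, 3]
After line 2 (pop() -> a = 3): lst = [2, 13, 7, 3]
After line 3 (pop(3) -> b = 3): lst = [2, 13, 7]
After line 4 (pop(0) -> c = 2): lst = [13, 7]

3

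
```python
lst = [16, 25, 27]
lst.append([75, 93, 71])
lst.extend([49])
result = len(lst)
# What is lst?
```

After line 1: lst = [16, 25, 27]
After line 2 (append adds [75, 93, 71] as single element): lst = [16, 25, 27, [75, 93, 71]]
After line 3 (extend unpacks [49], adds 49): lst = [16, 25, 27, [75, 93, 71], 49]
After line 4: result = len(lst) = 5

[16, 25, 27, [75, 93, 71], 49]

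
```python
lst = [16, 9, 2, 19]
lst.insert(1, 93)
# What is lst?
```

[16, 93, 9, 2, 19]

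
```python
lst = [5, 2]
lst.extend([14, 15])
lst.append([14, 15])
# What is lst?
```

After line 1: lst = [5, 2]
After line 2 (extend unpacks [14, 15]): lst = [5, 2, 14, 15]
After line 3 (append adds [14, 15] as single element): lst = [5, 2, 14, 15, [14, 15]]

[5, 2, 14, 15, [14, 15]]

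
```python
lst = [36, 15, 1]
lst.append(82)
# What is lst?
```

[36, 15, 1, 82]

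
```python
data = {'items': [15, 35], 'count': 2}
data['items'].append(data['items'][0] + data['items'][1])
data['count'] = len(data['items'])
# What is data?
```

After line 1: data = {'items': [15, 35], 'count': 2}
After line 2 (append 15 + 35 = 50): data = {'items': [15, 35, 50], 'count': 2}
After line 3 (count = len(items) = 3): data = {'items': [15, 35, 50], 'count': 3}

{'items': [15, 35, 50], 'count': 3}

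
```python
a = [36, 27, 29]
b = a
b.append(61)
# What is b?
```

After line 1: a = [36, 27, 29]
After line 2 (b = a is an alias, same object): a = [36, 27, 29], b = [36, 27, 29]
After line 3 (b.append mutates the shared list): a = [36, 27, 29, 61], b = [36, 27, 29, 61]

[36, 27, 29, 61]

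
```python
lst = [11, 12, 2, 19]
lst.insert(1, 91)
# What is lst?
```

[11, 91, 12, 2, 19]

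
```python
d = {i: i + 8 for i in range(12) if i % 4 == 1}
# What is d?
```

{1: 9, 5: 13, 9: 17}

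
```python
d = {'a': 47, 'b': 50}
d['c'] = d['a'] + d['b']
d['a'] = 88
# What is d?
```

After line 1: d = {'a': 47, 'b': 50}
After line 2 (d['c'] = 47 + 50): d = {'a': 47, 'b': 50, 'c': 97}
After line 3: d = {'a': 88, 'b': 50, 'c': 97}

{'a': 88, 'b': 50, 'c': 97}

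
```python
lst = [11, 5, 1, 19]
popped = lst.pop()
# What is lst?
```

[11, 5, 1]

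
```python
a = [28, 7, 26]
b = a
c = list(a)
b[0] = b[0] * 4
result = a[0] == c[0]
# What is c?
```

After line 1: a = [28, 7, 26]
After line 2 (b = a, alias): a = [28, 7, 26], b = [28, 7, 26]
After line 3 (c = list(a) is a copy, new object): c = [28, 7, 26]
After line 4 (b[0] = 28 * 4 = 112; mutates shared a/b): a = b = [112, 7, 26], c = [28, 7, 26]
After line 5 (a[0] = 112, c[0] = 28; result = False)

[28, 7, 26]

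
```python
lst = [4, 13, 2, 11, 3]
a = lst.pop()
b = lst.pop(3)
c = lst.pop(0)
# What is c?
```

After line 1: lst = [4, 13, 2, 11, 3]
After line 2 (pop() -> a = 3): lst = [4, 13, 2, 11]
After line 3 (pop(3) -> b = 11): lst = [4, 13, 2]
After line 4 (pop(0) -> c = 4): lst = [13, 2]

4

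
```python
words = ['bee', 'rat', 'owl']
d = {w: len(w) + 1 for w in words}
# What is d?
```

{'bee': 4, 'rat': 4, 'owl': 4}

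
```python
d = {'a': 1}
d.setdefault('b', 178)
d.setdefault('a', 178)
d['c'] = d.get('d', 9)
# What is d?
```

After line 1: d = {'a': 1}
After line 2 (setdefault adds 'b'=178): d = {'a': 1, 'b': 178}
After line 3 (setdefault 'a' no-op, already exists): d = {'a': 1, 'b': 178}
After line 4 (get('d', 9) returns default since 'd' not in d): d = {'a': 1, 'b': 178, 'c': 9}

{'a': 1, 'b': 178, 'c': 9}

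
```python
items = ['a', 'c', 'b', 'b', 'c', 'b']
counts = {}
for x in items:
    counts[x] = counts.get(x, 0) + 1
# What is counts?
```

Initial: counts = {}, items = ['a', 'c', 'b', 'b', 'c', 'b']
See 'a': counts = {'a': 1}
See 'c': counts = {'a': 1, 'c': 1}
See 'b': counts = {'a': 1, 'c': 1, 'b': 1}
See 'b': counts = {'a': 1, 'c': 1, 'b': 2}
See 'c': counts = {'a': 1, 'c': 2, 'b': 2}
See 'b': counts = {'a': 1, 'c': 2, 'b': 3}

{'a': 1, 'c': 2, 'b': 3}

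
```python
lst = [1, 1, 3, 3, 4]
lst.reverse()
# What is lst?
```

[4, 3, 3, 1, 1]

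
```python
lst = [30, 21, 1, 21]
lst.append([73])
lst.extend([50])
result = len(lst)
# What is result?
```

After line 1: lst = [30, 21, 1, 21]
After line 2 (append adds [73] as single element): lst = [30, 21, 1, 21, [73]]
After line 3 (extend unpacks [50], adds 50): lst = [30, 21, 1, 21, [73], 50]
After line 4: result = len(lst) = 6

6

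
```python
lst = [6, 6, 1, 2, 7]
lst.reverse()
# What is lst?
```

[7, 2, 1, 6, 6]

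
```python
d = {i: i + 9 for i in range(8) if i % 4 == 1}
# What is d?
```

{1: 10, 5: 14}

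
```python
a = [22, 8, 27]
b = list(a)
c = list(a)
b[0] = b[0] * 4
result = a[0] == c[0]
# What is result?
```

After line 1: a = [22, 8, 27]
After line 2 (b = list(a), copy): a = [22, 8, 27], b = [22, 8, 27]
After line 3 (c = list(a) is a copy, new object): c = [22, 8, 27]
After line 4 (b[0] = 22 * 4 = 88; only b mutates (copy)): a = [22, 8, 27], b = [88, 8, 27], c = [22, 8, 27]
After line 5 (a[0] = 22, c[0] = 22; result = True)

True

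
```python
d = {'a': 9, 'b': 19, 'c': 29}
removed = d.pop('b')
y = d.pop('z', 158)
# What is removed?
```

After line 1: d = {'a': 9, 'b': 19, 'c': 29}
After line 2 (pop 'b' returns 19): d = {'a': 9, 'c': 29}, removed = 19
After line 3 (pop 'z' missing, returns default 158): d = {'a': 9, 'c': 29}, y = 158

19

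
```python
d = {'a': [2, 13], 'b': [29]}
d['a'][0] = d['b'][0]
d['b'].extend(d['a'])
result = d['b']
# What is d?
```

After line 1: d = {'a': [2, 13], 'b': [29]}
After line 2 (a[0] = b[0] = 29): d = {'a': [29, 13], 'b': [29]}
After line 3 (b.extend(a) appends [29, 13]): d = {'a': [29, 13], 'b': [29, 29, 13]}
After line 4: result = d['b'] = [29, 29, 13]

{'a': [29, 13], 'b': [29, 29, 13]}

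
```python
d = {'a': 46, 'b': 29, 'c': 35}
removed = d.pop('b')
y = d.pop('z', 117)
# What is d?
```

After line 1: d = {'a': 46, 'b': 29, 'c': 35}
After line 2 (pop 'b' returns 29): d = {'a': 46, 'c': 35}, removed = 29
After line 3 (pop 'z' missing, returns default 117): d = {'a': 46, 'c': 35}, y = 117

{'a': 46, 'c': 35}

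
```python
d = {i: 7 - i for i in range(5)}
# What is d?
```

{0: 7, 1: 6, 2: 5, 3: 4, 4: 3}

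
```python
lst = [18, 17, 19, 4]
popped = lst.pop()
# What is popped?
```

4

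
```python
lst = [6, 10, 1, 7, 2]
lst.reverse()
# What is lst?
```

[2, 7, 1, 10, 6]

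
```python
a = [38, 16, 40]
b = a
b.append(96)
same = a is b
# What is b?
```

After line 1: a = [38, 16, 40]
After line 2 (b = a is an alias, same object): a = [38, 16, 40], b = [38, 16, 40]
After line 3 (b.append mutates the shared list): a = [38, 16, 40, 96], b = [38, 16, 40, 96]
After line 4 (same = a is b; same object -> True): same = True

[38, 16, 40, 96]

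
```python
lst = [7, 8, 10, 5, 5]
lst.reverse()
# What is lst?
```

[5, 5, 10, 8, 7]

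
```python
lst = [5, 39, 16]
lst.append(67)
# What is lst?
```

[5, 39, 16, 67]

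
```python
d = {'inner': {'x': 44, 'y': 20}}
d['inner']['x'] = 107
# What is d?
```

After line 1: d = {'inner': {'x': 44, 'y': 20}}
After line 2 (inner x overwritten): d = {'inner': {'x': 107, 'y': 20}}

{'inner': {'x': 107, 'y': 20}}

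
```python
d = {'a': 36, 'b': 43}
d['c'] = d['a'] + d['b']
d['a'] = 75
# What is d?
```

After line 1: d = {'a': 36, 'b': 43}
After line 2 (d['c'] = 36 + 43): d = {'a': 36, 'b': 43, 'c': 79}
After line 3: d = {'a': 75, 'b': 43, 'c': 79}

{'a': 75, 'b': 43, 'c': 79}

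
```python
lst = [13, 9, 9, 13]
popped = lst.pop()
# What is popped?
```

13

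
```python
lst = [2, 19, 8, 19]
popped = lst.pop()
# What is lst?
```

[2, 19, 8]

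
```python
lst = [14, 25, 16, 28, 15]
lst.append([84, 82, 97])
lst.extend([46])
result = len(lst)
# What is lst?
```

After line 1: lst = [14, 25, 16, 28, 15]
After line 2 (append adds [84, 82, 97] as single element): lst = [14, 25, 16, 28, 15, [84, 82, 97]]
After line 3 (extend unpacks [46], adds 46): lst = [14, 25, 16, 28, 15, [84, 82, 97], 46]
After line 4: result = len(lst) = 7

[14, 25, 16, 28, 15, [84, 82, 97], 46]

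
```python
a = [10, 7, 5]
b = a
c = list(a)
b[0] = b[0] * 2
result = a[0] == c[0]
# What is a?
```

After line 1: a = [10, 7, 5]
After line 2 (b = a, alias): a = [10, 7, 5], b = [10, 7, 5]
After line 3 (c = list(a) is a copy, new object): c = [10, 7, 5]
After line 4 (b[0] = 10 * 2 = 20; mutates shared a/b): a = b = [20, 7, 5], c = [10, 7, 5]
After line 5 (a[0] = 20, c[0] = 10; result = False)

[20, 7, 5]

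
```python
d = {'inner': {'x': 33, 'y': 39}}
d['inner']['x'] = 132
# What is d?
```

After line 1: d = {'inner': {'x': 33, 'y': 39}}
After line 2 (inner x overwritten): d = {'inner': {'x': 132, 'y': 39}}

{'inner': {'x': 132, 'y': 39}}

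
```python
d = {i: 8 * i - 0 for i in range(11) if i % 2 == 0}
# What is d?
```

{0: 0, 2: 16, 4: 32, 6: 48, 8: 64, 10: 80}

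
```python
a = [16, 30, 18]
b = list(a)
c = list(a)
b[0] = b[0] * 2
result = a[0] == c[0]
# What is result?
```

After line 1: a = [16, 30, 18]
After line 2 (b = list(a), copy): a = [16, 30, 18], b = [16, 30, 18]
After line 3 (c = list(a) is a copy, new object): c = [16, 30, 18]
After line 4 (b[0] = 16 * 2 = 32; only b mutates (copy)): a = [16, 30, 18], b = [32, 30, 18], c = [16, 30, 18]
After line 5 (a[0] = 16, c[0] = 16; result = True)

True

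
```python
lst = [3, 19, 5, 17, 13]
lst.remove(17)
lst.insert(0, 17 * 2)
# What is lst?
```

After line 1: lst = [3, 19, 5, 17, 13]
After line 2 (remove first 17): lst = [3, 19, 5, 13]
After line 3 (insert 34 at index 0): lst = [34, 3, 19, 5, 13]

[34, 3, 19, 5, 13]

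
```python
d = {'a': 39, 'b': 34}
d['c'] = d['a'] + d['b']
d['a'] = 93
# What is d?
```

After line 1: d = {'a': 39, 'b': 34}
After line 2 (d['c'] = 39 + 34): d = {'a': 39, 'b': 34, 'c': 73}
After line 3: d = {'a': 93, 'b': 34, 'c': 73}

{'a': 93, 'b': 34, 'c': 73}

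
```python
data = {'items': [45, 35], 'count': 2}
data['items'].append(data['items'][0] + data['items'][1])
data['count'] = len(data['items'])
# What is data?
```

After line 1: data = {'items': [45, 35], 'count': 2}
After line 2 (append 45 + 35 = 80): data = {'items': [45, 35, 80], 'count': 2}
After line 3 (count = len(items) = 3): data = {'items': [45, 35, 80], 'count': 3}

{'items': [45, 35, 80], 'count': 3}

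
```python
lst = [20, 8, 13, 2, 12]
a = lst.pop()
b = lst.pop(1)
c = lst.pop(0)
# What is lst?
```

After line 1: lst = [20, 8, 13, 2, 12]
After line 2 (pop() -> a = 12): lst = [20, 8, 13, 2]
After line 3 (pop(1) -> b = 8): lst = [20, 13, 2]
After line 4 (pop(0) -> c = 20): lst = [13, 2]

[13, 2]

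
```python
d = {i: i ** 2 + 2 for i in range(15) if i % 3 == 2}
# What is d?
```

{2: 6, 5: 27, 8: 66, 11: 123, 14: 198}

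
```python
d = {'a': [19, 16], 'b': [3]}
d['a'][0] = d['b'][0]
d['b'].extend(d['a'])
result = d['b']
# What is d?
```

After line 1: d = {'a': [19, 16], 'b': [3]}
After line 2 (a[0] = b[0] = 3): d = {'a': [3, 16], 'b': [3]}
After line 3 (b.extend(a) appends [3, 16]): d = {'a': [3, 16], 'b': [3, 3, 16]}
After line 4: result = d['b'] = [3, 3, 16]

{'a': [3, 16], 'b': [3, 3, 16]}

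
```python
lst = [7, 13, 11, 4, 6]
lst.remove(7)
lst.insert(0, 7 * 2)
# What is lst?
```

After line 1: lst = [7, 13, 11, 4, 6]
After line 2 (remove first 7): lst = [13, 11, 4, 6]
After line 3 (insert 14 at index 0): lst = [14, 13, 11, 4, 6]

[14, 13, 11, 4, 6]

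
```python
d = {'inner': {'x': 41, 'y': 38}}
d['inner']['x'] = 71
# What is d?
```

After line 1: d = {'inner': {'x': 41, 'y': 38}}
After line 2 (inner x overwritten): d = {'inner': {'x': 71, 'y': 38}}

{'inner': {'x': 71, 'y': 38}}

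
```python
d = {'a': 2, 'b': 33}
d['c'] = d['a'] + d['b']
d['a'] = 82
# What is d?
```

After line 1: d = {'a': 2, 'b': 33}
After line 2 (d['c'] = 2 + 33): d = {'a': 2, 'b': 33, 'c': 35}
After line 3: d = {'a': 82, 'b': 33, 'c': 35}

{'a': 82, 'b': 33, 'c': 35}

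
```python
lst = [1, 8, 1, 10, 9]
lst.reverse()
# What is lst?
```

[9, 10, 1, 8, 1]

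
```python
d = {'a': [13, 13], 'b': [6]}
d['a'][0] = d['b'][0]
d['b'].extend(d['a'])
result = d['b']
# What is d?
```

After line 1: d = {'a': [13, 13], 'b': [6]}
After line 2 (a[0] = b[0] = 6): d = {'a': [6, 13], 'b': [6]}
After line 3 (b.extend(a) appends [6, 13]): d = {'a': [6, 13], 'b': [6, 6, 13]}
After line 4: result = d['b'] = [6, 6, 13]

{'a': [6, 13], 'b': [6, 6, 13]}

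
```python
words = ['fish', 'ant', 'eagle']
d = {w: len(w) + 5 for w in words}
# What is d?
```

{'fish': 9, 'ant': 8, 'eagle': 10}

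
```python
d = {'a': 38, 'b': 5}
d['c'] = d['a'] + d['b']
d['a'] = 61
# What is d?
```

After line 1: d = {'a': 38, 'b': 5}
After line 2 (d['c'] = 38 + 5): d = {'a': 38, 'b': 5, 'c': 43}
After line 3: d = {'a': 61, 'b': 5, 'c': 43}

{'a': 61, 'b': 5, 'c': 43}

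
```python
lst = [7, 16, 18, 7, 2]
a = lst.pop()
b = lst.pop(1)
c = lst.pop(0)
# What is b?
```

After line 1: lst = [7, 16, 18, 7, 2]
After line 2 (pop() -> a = 2): lst = [7, 16, 18, 7]
After line 3 (pop(1) -> b = 16): lst = [7, 18, 7]
After line 4 (pop(0) -> c = 7): lst = [18, 7]

16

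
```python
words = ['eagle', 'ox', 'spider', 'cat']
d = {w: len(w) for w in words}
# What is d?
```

{'eagle': 5, 'ox': 2, 'spider': 6, 'cat': 3}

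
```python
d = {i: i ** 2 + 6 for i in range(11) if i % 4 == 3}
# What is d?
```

{3: 15, 7: 55}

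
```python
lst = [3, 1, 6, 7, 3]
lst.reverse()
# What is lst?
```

[3, 7, 6, 1, 3]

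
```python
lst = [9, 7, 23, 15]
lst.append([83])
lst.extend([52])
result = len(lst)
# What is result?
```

After line 1: lst = [9, 7, 23, 15]
After line 2 (append adds [83] as single element): lst = [9, 7, 23, 15, [83]]
After line 3 (extend unpacks [52], adds 52): lst = [9, 7, 23, 15, [83], 52]
After line 4: result = len(lst) = 6

6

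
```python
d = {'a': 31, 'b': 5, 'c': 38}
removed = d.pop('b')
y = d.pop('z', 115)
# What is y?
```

After line 1: d = {'a': 31, 'b': 5, 'c': 38}
After line 2 (pop 'b' returns 5): d = {'a': 31, 'c': 38}, removed = 5
After line 3 (pop 'z' missing, returns default 115): d = {'a': 31, 'c': 38}, y = 115

115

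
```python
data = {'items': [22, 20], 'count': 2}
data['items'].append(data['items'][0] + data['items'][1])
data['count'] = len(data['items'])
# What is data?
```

After line 1: data = {'items': [22, 20], 'count': 2}
After line 2 (append 22 + 20 = 42): data = {'items': [22, 20, 42], 'count': 2}
After line 3 (count = len(items) = 3): data = {'items': [22, 20, 42], 'count': 3}

{'items': [22, 20, 42], 'count': 3}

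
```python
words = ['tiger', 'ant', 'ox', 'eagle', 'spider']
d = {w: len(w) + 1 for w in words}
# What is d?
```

{'tiger': 6, 'ant': 4, 'ox': 3, 'eagle': 6, 'spider': 7}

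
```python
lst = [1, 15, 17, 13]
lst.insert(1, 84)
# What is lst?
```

[1, 84, 15, 17, 13]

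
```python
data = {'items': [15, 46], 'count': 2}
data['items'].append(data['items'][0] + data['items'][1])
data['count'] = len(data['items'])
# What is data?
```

After line 1: data = {'items': [15, 46], 'count': 2}
After line 2 (append 15 + 46 = 61): data = {'items': [15, 46, 61], 'count': 2}
After line 3 (count = len(items) = 3): data = {'items': [15, 46, 61], 'count': 3}

{'items': [15, 46, 61], 'count': 3}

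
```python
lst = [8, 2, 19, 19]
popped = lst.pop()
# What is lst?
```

[8, 2, 19]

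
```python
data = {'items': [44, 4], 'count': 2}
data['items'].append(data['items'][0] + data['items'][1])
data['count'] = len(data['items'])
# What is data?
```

After line 1: data = {'items': [44, 4], 'count': 2}
After line 2 (append 44 + 4 = 48): data = {'items': [44, 4, 48], 'count': 2}
After line 3 (count = len(items) = 3): data = {'items': [44, 4, 48], 'count': 3}

{'items': [44, 4, 48], 'count': 3}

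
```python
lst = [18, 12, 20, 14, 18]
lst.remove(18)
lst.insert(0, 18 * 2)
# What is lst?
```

After line 1: lst = [18, 12, 20, 14, 18]
After line 2 (remove first 18): lst = [12, 20, 14, 18]
After line 3 (insert 36 at index 0): lst = [36, 12, 20, 14, 18]

[36, 12, 20, 14, 18]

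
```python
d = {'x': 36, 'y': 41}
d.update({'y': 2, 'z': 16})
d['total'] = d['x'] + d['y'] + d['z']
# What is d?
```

After line 1: d = {'x': 36, 'y': 41}
After line 2 (y overwritten, z added): d = {'x': 36, 'y': 2, 'z': 16}
After line 3 (total = 36 + 2 + 16 = 54): d = {'x': 36, 'y': 2, 'z': 16, 'total': 54}

{'x': 36, 'y': 2, 'z': 16, 'total': 54}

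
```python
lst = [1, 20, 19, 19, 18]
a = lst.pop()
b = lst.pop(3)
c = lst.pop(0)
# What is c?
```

After line 1: lst = [1, 20, 19, 19, 18]
After line 2 (pop() -> a = 18): lst = [1, 20, 19, 19]
After line 3 (pop(3) -> b = 19): lst = [1, 20, 19]
After line 4 (pop(0) -> c = 1): lst = [20, 19]

1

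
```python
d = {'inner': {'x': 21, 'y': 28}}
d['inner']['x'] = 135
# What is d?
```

After line 1: d = {'inner': {'x': 21, 'y': 28}}
After line 2 (inner x overwritten): d = {'inner': {'x': 135, 'y': 28}}

{'inner': {'x': 135, 'y': 28}}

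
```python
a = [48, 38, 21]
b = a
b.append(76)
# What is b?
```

After line 1: a = [48, 38, 21]
After line 2 (b = a is an alias, same object): a = [48, 38, 21], b = [48, 38, 21]
After line 3 (b.append mutates the shared list): a = [48, 38, 21, 76], b = [48, 38, 21, 76]

[48, 38, 21, 76]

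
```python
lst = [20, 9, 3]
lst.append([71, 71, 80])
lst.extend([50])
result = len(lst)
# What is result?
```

After line 1: lst = [20, 9, 3]
After line 2 (append adds [71, 71, 80] as single element): lst = [20, 9, 3, [71, 71, 80]]
After line 3 (extend unpacks [50], adds 50): lst = [20, 9, 3, [71, 71, 80], 50]
After line 4: result = len(lst) = 5

5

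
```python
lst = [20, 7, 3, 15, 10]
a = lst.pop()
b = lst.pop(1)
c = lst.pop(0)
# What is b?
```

After line 1: lst = [20, 7, 3, 15, 10]
After line 2 (pop() -> a = 10): lst = [20, 7, 3, 15]
After line 3 (pop(1) -> b = 7): lst = [20, 3, 15]
After line 4 (pop(0) -> c = 20): lst = [3, 15]

7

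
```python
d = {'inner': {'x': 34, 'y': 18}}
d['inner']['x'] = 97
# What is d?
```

After line 1: d = {'inner': {'x': 34, 'y': 18}}
After line 2 (inner x overwritten): d = {'inner': {'x': 97, 'y': 18}}

{'inner': {'x': 97, 'y': 18}}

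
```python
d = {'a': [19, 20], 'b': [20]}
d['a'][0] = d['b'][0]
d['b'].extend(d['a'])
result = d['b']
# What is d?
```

After line 1: d = {'a': [19, 20], 'b': [20]}
After line 2 (a[0] = b[0] = 20): d = {'a': [20, 20], 'b': [20]}
After line 3 (b.extend(a) appends [20, 20]): d = {'a': [20, 20], 'b': [20, 20, 20]}
After line 4: result = d['b'] = [20, 20, 20]

{'a': [20, 20], 'b': [20, 20, 20]}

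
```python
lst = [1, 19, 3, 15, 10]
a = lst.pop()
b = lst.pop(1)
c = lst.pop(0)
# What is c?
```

After line 1: lst = [1, 19, 3, 15, 10]
After line 2 (pop() -> a = 10): lst = [1, 19, 3, 15]
After line 3 (pop(1) -> b = 19): lst = [1, 3, 15]
After line 4 (pop(0) -> c = 1): lst = [3, 15]

1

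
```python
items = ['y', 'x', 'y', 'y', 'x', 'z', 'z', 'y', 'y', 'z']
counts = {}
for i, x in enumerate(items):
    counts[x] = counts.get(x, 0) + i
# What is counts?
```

Initial: counts = {}, items = ['y', 'x', 'y', 'y', 'x', 'z', 'z', 'y', 'y', 'z']
i=0, x='y': counts = {'y': 0}
i=1, x='x': counts = {'y': 0, 'x': 1}
i=2, x='y': counts = {'y': 2, 'x': 1}
i=3, x='y': counts = {'y': 5, 'x': 1}
i=4, x='x': counts = {'y': 5, 'x': 5}
i=5, x='z': counts = {'y': 5, 'x': 5, 'z': 5}
i=6, x='z': counts = {'y': 5, 'x': 5, 'z': 11}
i=7, x='y': counts = {'y': 12, 'x': 5, 'z': 11}
i=8, x='y': counts = {'y': 20, 'x': 5, 'z': 11}
i=9, x='z': counts = {'y': 20, 'x': 5, 'z': 20}

{'y': 20, 'x': 5, 'z': 20}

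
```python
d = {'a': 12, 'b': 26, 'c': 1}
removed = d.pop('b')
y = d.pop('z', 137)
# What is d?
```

After line 1: d = {'a': 12, 'b': 26, 'c': 1}
After line 2 (pop 'b' returns 26): d = {'a': 12, 'c': 1}, removed = 26
After line 3 (pop 'z' missing, returns default 137): d = {'a': 12, 'c': 1}, y = 137

{'a': 12, 'c': 1}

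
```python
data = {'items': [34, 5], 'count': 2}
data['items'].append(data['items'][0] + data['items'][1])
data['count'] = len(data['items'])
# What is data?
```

After line 1: data = {'items': [34, 5], 'count': 2}
After line 2 (append 34 + 5 = 39): data = {'items': [34, 5, 39], 'count': 2}
After line 3 (count = len(items) = 3): data = {'items': [34, 5, 39], 'count': 3}

{'items': [34, 5, 39], 'count': 3}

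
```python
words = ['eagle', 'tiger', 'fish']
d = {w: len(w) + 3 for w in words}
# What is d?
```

{'eagle': 8, 'tiger': 8, 'fish': 7}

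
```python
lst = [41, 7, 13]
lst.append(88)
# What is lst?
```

[41, 7, 13, 88]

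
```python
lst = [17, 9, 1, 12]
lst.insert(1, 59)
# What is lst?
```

[17, 59, 9, 1, 12]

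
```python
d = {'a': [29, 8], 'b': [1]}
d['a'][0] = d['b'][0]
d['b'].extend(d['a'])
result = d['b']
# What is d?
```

After line 1: d = {'a': [29, 8], 'b': [1]}
After line 2 (a[0] = b[0] = 1): d = {'a': [1, 8], 'b': [1]}
After line 3 (b.extend(a) appends [1, 8]): d = {'a': [1, 8], 'b': [1, 1, 8]}
After line 4: result = d['b'] = [1, 1, 8]

{'a': [1, 8], 'b': [1, 1, 8]}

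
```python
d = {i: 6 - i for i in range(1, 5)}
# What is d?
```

{1: 5, 2: 4, 3: 3, 4: 2}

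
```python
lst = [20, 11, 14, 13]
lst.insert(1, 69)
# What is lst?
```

[20, 69, 11, 14, 13]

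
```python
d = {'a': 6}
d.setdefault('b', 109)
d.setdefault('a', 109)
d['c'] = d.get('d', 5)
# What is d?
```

After line 1: d = {'a': 6}
After line 2 (setdefault adds 'b'=109): d = {'a': 6, 'b': 109}
After line 3 (setdefault 'a' no-op, already exists): d = {'a': 6, 'b': 109}
After line 4 (get('d', 5) returns default since 'd' not in d): d = {'a': 6, 'b': 109, 'c': 5}

{'a': 6, 'b': 109, 'c': 5}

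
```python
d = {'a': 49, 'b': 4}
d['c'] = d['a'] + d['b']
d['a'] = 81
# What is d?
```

After line 1: d = {'a': 49, 'b': 4}
After line 2 (d['c'] = 49 + 4): d = {'a': 49, 'b': 4, 'c': 53}
After line 3: d = {'a': 81, 'b': 4, 'c': 53}

{'a': 81, 'b': 4, 'c': 53}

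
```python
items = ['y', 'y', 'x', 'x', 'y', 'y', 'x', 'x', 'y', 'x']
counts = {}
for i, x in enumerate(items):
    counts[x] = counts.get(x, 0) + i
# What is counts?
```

Initial: counts = {}, items = ['y', 'y', 'x', 'x', 'y', 'y', 'x', 'x', 'y', 'x']
i=0, x='y': counts = {'y': 0}
i=1, x='y': counts = {'y': 1}
i=2, x='x': counts = {'y': 1, 'x': 2}
i=3, x='x': counts = {'y': 1, 'x': 5}
i=4, x='y': counts = {'y': 5, 'x': 5}
i=5, x='y': counts = {'y': 10, 'x': 5}
i=6, x='x': counts = {'y': 10, 'x': 11}
i=7, x='x': counts = {'y': 10, 'x': 18}
i=8, x='y': counts = {'y': 18, 'x': 18}
i=9, x='x': counts = {'y': 18, 'x': 27}

{'y': 18, 'x': 27}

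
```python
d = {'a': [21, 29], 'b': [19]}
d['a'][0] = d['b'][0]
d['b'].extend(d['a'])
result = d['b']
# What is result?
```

After line 1: d = {'a': [21, 29], 'b': [19]}
After line 2 (a[0] = b[0] = 19): d = {'a': [19, 29], 'b': [19]}
After line 3 (b.extend(a) appends [19, 29]): d = {'a': [19, 29], 'b': [19, 19, 29]}
After line 4: result = d['b'] = [19, 19, 29]

[19, 19, 29]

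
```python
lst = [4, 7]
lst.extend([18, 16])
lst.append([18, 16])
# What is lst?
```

After line 1: lst = [4, 7]
After line 2 (extend unpacks [18, 16]): lst = [4, 7, 18, 16]
After line 3 (append adds [18, 16] as single element): lst = [4, 7, 18, 16, [18, 16]]

[4, 7, 18, 16, [18, 16]]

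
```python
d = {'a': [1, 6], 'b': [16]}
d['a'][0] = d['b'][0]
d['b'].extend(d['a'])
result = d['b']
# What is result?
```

After line 1: d = {'a': [1, 6], 'b': [16]}
After line 2 (a[0] = b[0] = 16): d = {'a': [16, 6], 'b': [16]}
After line 3 (b.extend(a) appends [16, 6]): d = {'a': [16, 6], 'b': [16, 16, 6]}
After line 4: result = d['b'] = [16, 16, 6]

[16, 16, 6]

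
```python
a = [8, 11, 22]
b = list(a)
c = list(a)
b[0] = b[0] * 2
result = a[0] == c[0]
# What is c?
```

After line 1: a = [8, 11, 22]
After line 2 (b = list(a), copy): a = [8, 11, 22], b = [8, 11, 22]
After line 3 (c = list(a) is a copy, new object): c = [8, 11, 22]
After line 4 (b[0] = 8 * 2 = 16; only b mutates (copy)): a = [8, 11, 22], b = [16, 11, 22], c = [8, 11, 22]
After line 5 (a[0] = 8, c[0] = 8; result = True)

[8, 11, 22]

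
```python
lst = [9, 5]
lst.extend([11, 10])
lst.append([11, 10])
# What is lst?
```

After line 1: lst = [9, 5]
After line 2 (extend unpacks [11, 10]): lst = [9, 5, 11, 10]
After line 3 (append adds [11, 10] as single element): lst = [9, 5, 11, 10, [11, 10]]

[9, 5, 11, 10, [11, 10]]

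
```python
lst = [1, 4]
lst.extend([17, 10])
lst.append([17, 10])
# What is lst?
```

After line 1: lst = [1, 4]
After line 2 (extend unpacks [17, 10]): lst = [1, 4, 17, 10]
After line 3 (append adds [17, 10] as single element): lst = [1, 4, 17, 10, [17, 10]]

[1, 4, 17, 10, [17, 10]]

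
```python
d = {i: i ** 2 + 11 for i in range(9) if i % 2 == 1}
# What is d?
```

{1: 12, 3: 20, 5: 36, 7: 60}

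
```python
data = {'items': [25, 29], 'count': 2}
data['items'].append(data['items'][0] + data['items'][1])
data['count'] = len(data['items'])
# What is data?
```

After line 1: data = {'items': [25, 29], 'count': 2}
After line 2 (append 25 + 29 = 54): data = {'items': [25, 29, 54], 'count': 2}
After line 3 (count = len(items) = 3): data = {'items': [25, 29, 54], 'count': 3}

{'items': [25, 29, 54], 'count': 3}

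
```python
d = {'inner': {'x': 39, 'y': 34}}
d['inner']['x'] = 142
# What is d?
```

After line 1: d = {'inner': {'x': 39, 'y': 34}}
After line 2 (inner x overwritten): d = {'inner': {'x': 142, 'y': 34}}

{'inner': {'x': 142, 'y': 34}}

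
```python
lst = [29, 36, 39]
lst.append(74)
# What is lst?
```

[29, 36, 39, 74]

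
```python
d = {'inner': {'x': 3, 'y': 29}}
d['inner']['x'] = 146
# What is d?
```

After line 1: d = {'inner': {'x': 3, 'y': 29}}
After line 2 (inner x overwritten): d = {'inner': {'x': 146, 'y': 29}}

{'inner': {'x': 146, 'y': 29}}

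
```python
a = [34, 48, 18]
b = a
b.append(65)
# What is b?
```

After line 1: a = [34, 48, 18]
After line 2 (b = a is an alias, same object): a = [34, 48, 18], b = [34, 48, 18]
After line 3 (b.append mutates the shared list): a = [34, 48, 18, 65], b = [34, 48, 18, 65]

[34, 48, 18, 65]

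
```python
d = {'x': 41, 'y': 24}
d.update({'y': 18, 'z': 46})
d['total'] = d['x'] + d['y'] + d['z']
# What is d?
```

After line 1: d = {'x': 41, 'y': 24}
After line 2 (y overwritten, z added): d = {'x': 41, 'y': 18, 'z': 46}
After line 3 (total = 41 + 18 + 46 = 105): d = {'x': 41, 'y': 18, 'z': 46, 'total': 105}

{'x': 41, 'y': 18, 'z': 46, 'total': 105}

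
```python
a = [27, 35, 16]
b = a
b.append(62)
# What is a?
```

After line 1: a = [27, 35, 16]
After line 2 (b = a is an alias, same object): a = [27, 35, 16], b = [27, 35, 16]
After line 3 (b.append mutates the shared list): a = [27, 35, 16, 62], b = [27, 35, 16, 62]

[27, 35, 16, 62]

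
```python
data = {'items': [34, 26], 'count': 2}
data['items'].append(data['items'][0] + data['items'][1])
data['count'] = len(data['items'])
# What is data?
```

After line 1: data = {'items': [34, 26], 'count': 2}
After line 2 (append 34 + 26 = 60): data = {'items': [34, 26, 60], 'count': 2}
After line 3 (count = len(items) = 3): data = {'items': [34, 26, 60], 'count': 3}

{'items': [34, 26, 60], 'count': 3}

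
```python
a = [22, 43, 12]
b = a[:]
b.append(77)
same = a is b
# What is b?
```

After line 1: a = [22, 43, 12]
After line 2 (b = a[:] is a shallow copy, new object): a = [22, 43, 12], b = [22, 43, 12]
After line 3 (append only mutates b): a = [22, 43, 12], b = [22, 43, 12, 77]
After line 4 (same = a is b; different objects -> False): same = False

[22, 43, 12, 77]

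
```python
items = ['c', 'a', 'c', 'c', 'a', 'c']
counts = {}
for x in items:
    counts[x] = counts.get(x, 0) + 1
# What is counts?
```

Initial: counts = {}, items = ['c', 'a', 'c', 'c', 'a', 'c']
See 'c': counts = {'c': 1}
See 'a': counts = {'c': 1, 'a': 1}
See 'c': counts = {'c': 2, 'a': 1}
See 'c': counts = {'c': 3, 'a': 1}
See 'a': counts = {'c': 3, 'a': 2}
See 'c': counts = {'c': 4, 'a': 2}

{'c': 4, 'a': 2}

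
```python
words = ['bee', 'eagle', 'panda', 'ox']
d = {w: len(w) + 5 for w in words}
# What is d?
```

{'bee': 8, 'eagle': 10, 'panda': 10, 'ox': 7}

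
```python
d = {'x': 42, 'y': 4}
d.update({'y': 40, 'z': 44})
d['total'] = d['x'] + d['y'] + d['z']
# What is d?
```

After line 1: d = {'x': 42, 'y': 4}
After line 2 (y overwritten, z added): d = {'x': 42, 'y': 40, 'z': 44}
After line 3 (total = 42 + 40 + 44 = 126): d = {'x': 42, 'y': 40, 'z': 44, 'total': 126}

{'x': 42, 'y': 40, 'z': 44, 'total': 126}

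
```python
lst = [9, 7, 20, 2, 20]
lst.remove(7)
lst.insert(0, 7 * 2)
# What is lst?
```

After line 1: lst = [9, 7, 20, 2, 20]
After line 2 (remove first 7): lst = [9, 20, 2, 20]
After line 3 (insert 14 at index 0): lst = [14, 9, 20, 2, 20]

[14, 9, 20, 2, 20]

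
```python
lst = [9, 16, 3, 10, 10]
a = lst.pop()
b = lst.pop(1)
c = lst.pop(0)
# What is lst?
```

After line 1: lst = [9, 16, 3, 10, 10]
After line 2 (pop() -> a = 10): lst = [9, 16, 3, 10]
After line 3 (pop(1) -> b = 16): lst = [9, 3, 10]
After line 4 (pop(0) -> c = 9): lst = [3, 10]

[3, 10]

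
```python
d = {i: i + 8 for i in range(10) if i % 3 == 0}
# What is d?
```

{0: 8, 3: 11, 6: 14, 9: 17}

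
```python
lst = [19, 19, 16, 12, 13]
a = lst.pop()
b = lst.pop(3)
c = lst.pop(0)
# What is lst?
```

After line 1: lst = [19, 19, 16, 12, 13]
After line 2 (pop() -> a = 13): lst = [19, 19, 16, 12]
After line 3 (pop(3) -> b = 12): lst = [19, 19, 16]
After line 4 (pop(0) -> c = 19): lst = [19, 16]

[19, 16]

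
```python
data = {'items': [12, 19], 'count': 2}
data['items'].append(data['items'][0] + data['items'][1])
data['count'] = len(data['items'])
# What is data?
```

After line 1: data = {'items': [12, 19], 'count': 2}
After line 2 (append 12 + 19 = 31): data = {'items': [12, 19, 31], 'count': 2}
After line 3 (count = len(items) = 3): data = {'items': [12, 19, 31], 'count': 3}

{'items': [12, 19, 31], 'count': 3}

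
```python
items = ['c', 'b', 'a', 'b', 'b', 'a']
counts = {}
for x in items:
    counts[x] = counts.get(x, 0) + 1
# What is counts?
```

Initial: counts = {}, items = ['c', 'b', 'a', 'b', 'b', 'a']
See 'c': counts = {'c': 1}
See 'b': counts = {'c': 1, 'b': 1}
See 'a': counts = {'c': 1, 'b': 1, 'a': 1}
See 'b': counts = {'c': 1, 'b': 2, 'a': 1}
See 'b': counts = {'c': 1, 'b': 3, 'a': 1}
See 'a': counts = {'c': 1, 'b': 3, 'a': 2}

{'c': 1, 'b': 3, 'a': 2}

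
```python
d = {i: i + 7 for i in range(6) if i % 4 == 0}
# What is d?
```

{0: 7, 4: 11}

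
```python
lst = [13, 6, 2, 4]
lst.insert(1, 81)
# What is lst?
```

[13, 81, 6, 2, 4]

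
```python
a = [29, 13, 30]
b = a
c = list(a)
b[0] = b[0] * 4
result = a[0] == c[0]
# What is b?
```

After line 1: a = [29, 13, 30]
After line 2 (b = a, alias): a = [29, 13, 30], b = [29, 13, 30]
After line 3 (c = list(a) is a copy, new object): c = [29, 13, 30]
After line 4 (b[0] = 29 * 4 = 116; mutates shared a/b): a = b = [116, 13, 30], c = [29, 13, 30]
After line 5 (a[0] = 116, c[0] = 29; result = False)

[116, 13, 30]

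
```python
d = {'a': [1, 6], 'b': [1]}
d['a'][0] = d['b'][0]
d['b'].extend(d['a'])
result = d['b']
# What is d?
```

After line 1: d = {'a': [1, 6], 'b': [1]}
After line 2 (a[0] = b[0] = 1): d = {'a': [1, 6], 'b': [1]}
After line 3 (b.extend(a) appends [1, 6]): d = {'a': [1, 6], 'b': [1, 1, 6]}
After line 4: result = d['b'] = [1, 1, 6]

{'a': [1, 6], 'b': [1, 1, 6]}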